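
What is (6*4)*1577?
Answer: 37848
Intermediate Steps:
(6*4)*1577 = 24*1577 = 37848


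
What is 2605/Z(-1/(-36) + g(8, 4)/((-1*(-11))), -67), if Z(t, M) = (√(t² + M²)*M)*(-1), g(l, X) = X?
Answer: 1031580*√703971049/47166060283 ≈ 0.58030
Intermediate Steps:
Z(t, M) = -M*√(M² + t²) (Z(t, M) = (√(M² + t²)*M)*(-1) = (M*√(M² + t²))*(-1) = -M*√(M² + t²))
2605/Z(-1/(-36) + g(8, 4)/((-1*(-11))), -67) = 2605/((-1*(-67)*√((-67)² + (-1/(-36) + 4/((-1*(-11))))²))) = 2605/((-1*(-67)*√(4489 + (-1*(-1/36) + 4/11)²))) = 2605/((-1*(-67)*√(4489 + (1/36 + 4*(1/11))²))) = 2605/((-1*(-67)*√(4489 + (1/36 + 4/11)²))) = 2605/((-1*(-67)*√(4489 + (155/396)²))) = 2605/((-1*(-67)*√(4489 + 24025/156816))) = 2605/((-1*(-67)*√(703971049/156816))) = 2605/((-1*(-67)*√703971049/396)) = 2605/((67*√703971049/396)) = 2605*(396*√703971049/47166060283) = 1031580*√703971049/47166060283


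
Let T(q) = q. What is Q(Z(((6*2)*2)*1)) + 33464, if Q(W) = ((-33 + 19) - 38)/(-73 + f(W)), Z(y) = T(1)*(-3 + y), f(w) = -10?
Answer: 2777564/83 ≈ 33465.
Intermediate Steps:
Z(y) = -3 + y (Z(y) = 1*(-3 + y) = -3 + y)
Q(W) = 52/83 (Q(W) = ((-33 + 19) - 38)/(-73 - 10) = (-14 - 38)/(-83) = -52*(-1/83) = 52/83)
Q(Z(((6*2)*2)*1)) + 33464 = 52/83 + 33464 = 2777564/83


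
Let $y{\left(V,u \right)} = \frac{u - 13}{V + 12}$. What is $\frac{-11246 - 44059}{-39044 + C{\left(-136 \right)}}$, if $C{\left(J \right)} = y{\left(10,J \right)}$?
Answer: $\frac{1216710}{859117} \approx 1.4162$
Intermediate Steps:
$y{\left(V,u \right)} = \frac{-13 + u}{12 + V}$
$C{\left(J \right)} = - \frac{13}{22} + \frac{J}{22}$ ($C{\left(J \right)} = \frac{-13 + J}{12 + 10} = \frac{-13 + J}{22} = - \frac{13}{22} + \frac{J}{22}$)
$\frac{-11246 - 44059}{-39044 + C{\left(-136 \right)}} = \frac{-11246 - 44059}{-39044 + \left(- \frac{13}{22} + \frac{1}{22} \left(-136\right)\right)} = \frac{-11246 - 44059}{-39044 - \frac{149}{22}} = - \frac{55305}{-39044 - \frac{149}{22}} = - \frac{55305}{- \frac{859117}{22}} = \left(-55305\right) \left(- \frac{22}{859117}\right) = \frac{1216710}{859117}$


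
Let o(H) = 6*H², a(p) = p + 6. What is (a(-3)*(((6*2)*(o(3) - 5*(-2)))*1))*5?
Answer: 11520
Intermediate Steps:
a(p) = 6 + p
(a(-3)*(((6*2)*(o(3) - 5*(-2)))*1))*5 = ((6 - 3)*(((6*2)*(6*3² - 5*(-2)))*1))*5 = (3*((12*(6*9 + 10))*1))*5 = (3*((12*(54 + 10))*1))*5 = (3*((12*64)*1))*5 = (3*(768*1))*5 = (3*768)*5 = 2304*5 = 11520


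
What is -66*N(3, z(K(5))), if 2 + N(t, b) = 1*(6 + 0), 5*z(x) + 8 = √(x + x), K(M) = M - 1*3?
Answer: -264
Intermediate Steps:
K(M) = -3 + M (K(M) = M - 3 = -3 + M)
z(x) = -8/5 + √2*√x/5 (z(x) = -8/5 + √(x + x)/5 = -8/5 + √(2*x)/5 = -8/5 + (√2*√x)/5 = -8/5 + √2*√x/5)
N(t, b) = 4 (N(t, b) = -2 + 1*(6 + 0) = -2 + 1*6 = -2 + 6 = 4)
-66*N(3, z(K(5))) = -66*4 = -264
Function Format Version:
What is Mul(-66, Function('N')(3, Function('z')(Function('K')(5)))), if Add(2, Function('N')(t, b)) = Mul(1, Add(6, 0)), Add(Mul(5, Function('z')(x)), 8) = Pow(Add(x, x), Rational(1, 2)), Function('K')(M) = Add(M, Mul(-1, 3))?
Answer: -264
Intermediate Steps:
Function('K')(M) = Add(-3, M) (Function('K')(M) = Add(M, -3) = Add(-3, M))
Function('z')(x) = Add(Rational(-8, 5), Mul(Rational(1, 5), Pow(2, Rational(1, 2)), Pow(x, Rational(1, 2)))) (Function('z')(x) = Add(Rational(-8, 5), Mul(Rational(1, 5), Pow(Add(x, x), Rational(1, 2)))) = Add(Rational(-8, 5), Mul(Rational(1, 5), Pow(Mul(2, x), Rational(1, 2)))) = Add(Rational(-8, 5), Mul(Rational(1, 5), Mul(Pow(2, Rational(1, 2)), Pow(x, Rational(1, 2))))) = Add(Rational(-8, 5), Mul(Rational(1, 5), Pow(2, Rational(1, 2)), Pow(x, Rational(1, 2)))))
Function('N')(t, b) = 4 (Function('N')(t, b) = Add(-2, Mul(1, Add(6, 0))) = Add(-2, Mul(1, 6)) = Add(-2, 6) = 4)
Mul(-66, Function('N')(3, Function('z')(Function('K')(5)))) = Mul(-66, 4) = -264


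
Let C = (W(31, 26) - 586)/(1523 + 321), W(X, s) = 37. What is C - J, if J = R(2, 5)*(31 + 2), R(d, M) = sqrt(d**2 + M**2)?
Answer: -549/1844 - 33*sqrt(29) ≈ -178.01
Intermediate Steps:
R(d, M) = sqrt(M**2 + d**2)
J = 33*sqrt(29) (J = sqrt(5**2 + 2**2)*(31 + 2) = sqrt(25 + 4)*33 = sqrt(29)*33 = 33*sqrt(29) ≈ 177.71)
C = -549/1844 (C = (37 - 586)/(1523 + 321) = -549/1844 ≈ -0.29772)
C - J = -549/1844 - 33*sqrt(29)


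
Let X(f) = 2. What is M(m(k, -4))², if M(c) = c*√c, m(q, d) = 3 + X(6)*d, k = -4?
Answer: -125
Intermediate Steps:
m(q, d) = 3 + 2*d
M(c) = c^(3/2)
M(m(k, -4))² = ((3 + 2*(-4))^(3/2))² = ((3 - 8)^(3/2))² = ((-5)^(3/2))² = (-5*I*√5)² = -125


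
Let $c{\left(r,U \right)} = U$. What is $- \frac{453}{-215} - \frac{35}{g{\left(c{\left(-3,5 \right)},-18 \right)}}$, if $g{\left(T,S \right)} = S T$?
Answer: $\frac{9659}{3870} \approx 2.4959$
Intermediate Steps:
$- \frac{453}{-215} - \frac{35}{g{\left(c{\left(-3,5 \right)},-18 \right)}} = - \frac{453}{-215} - \frac{35}{\left(-18\right) 5} = \left(-453\right) \left(- \frac{1}{215}\right) - \frac{35}{-90} = \frac{453}{215} - - \frac{7}{18} = \frac{453}{215} + \frac{7}{18} = \frac{9659}{3870}$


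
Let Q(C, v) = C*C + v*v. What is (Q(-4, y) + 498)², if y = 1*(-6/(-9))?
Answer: 21436900/81 ≈ 2.6465e+5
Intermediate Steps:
y = ⅔ (y = 1*(-6*(-⅑)) = 1*(⅔) = ⅔ ≈ 0.66667)
Q(C, v) = C² + v²
(Q(-4, y) + 498)² = (((-4)² + (⅔)²) + 498)² = ((16 + 4/9) + 498)² = (148/9 + 498)² = (4630/9)² = 21436900/81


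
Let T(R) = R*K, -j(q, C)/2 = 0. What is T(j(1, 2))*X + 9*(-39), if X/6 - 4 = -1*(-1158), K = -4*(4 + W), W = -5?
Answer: -351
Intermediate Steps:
j(q, C) = 0 (j(q, C) = -2*0 = 0)
K = 4 (K = -4*(4 - 5) = -4*(-1) = 4)
T(R) = 4*R (T(R) = R*4 = 4*R)
X = 6972 (X = 24 + 6*(-1*(-1158)) = 24 + 6*1158 = 24 + 6948 = 6972)
T(j(1, 2))*X + 9*(-39) = (4*0)*6972 + 9*(-39) = 0*6972 - 351 = 0 - 351 = -351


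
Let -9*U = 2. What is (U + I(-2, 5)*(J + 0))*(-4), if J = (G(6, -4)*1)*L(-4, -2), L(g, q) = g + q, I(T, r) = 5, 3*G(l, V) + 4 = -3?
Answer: -2512/9 ≈ -279.11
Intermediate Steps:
U = -2/9 (U = -1/9*2 = -2/9 ≈ -0.22222)
G(l, V) = -7/3 (G(l, V) = -4/3 + (1/3)*(-3) = -4/3 - 1 = -7/3)
J = 14 (J = (-7/3*1)*(-4 - 2) = -7/3*(-6) = 14)
(U + I(-2, 5)*(J + 0))*(-4) = (-2/9 + 5*(14 + 0))*(-4) = (-2/9 + 5*14)*(-4) = (-2/9 + 70)*(-4) = (628/9)*(-4) = -2512/9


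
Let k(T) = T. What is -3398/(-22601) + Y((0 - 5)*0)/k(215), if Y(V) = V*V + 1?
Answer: 753171/4859215 ≈ 0.15500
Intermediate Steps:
Y(V) = 1 + V² (Y(V) = V² + 1 = 1 + V²)
-3398/(-22601) + Y((0 - 5)*0)/k(215) = -3398/(-22601) + (1 + ((0 - 5)*0)²)/215 = -3398*(-1/22601) + (1 + (-5*0)²)*(1/215) = 3398/22601 + (1 + 0²)*(1/215) = 3398/22601 + (1 + 0)*(1/215) = 3398/22601 + 1*(1/215) = 3398/22601 + 1/215 = 753171/4859215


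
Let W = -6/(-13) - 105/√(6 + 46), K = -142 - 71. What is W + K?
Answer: -2763/13 - 105*√13/26 ≈ -227.10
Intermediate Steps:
K = -213
W = 6/13 - 105*√13/26 (W = -6*(-1/13) - 105*√13/26 = 6/13 - 105*√13/26 ≈ -14.099)
W + K = (6/13 - 105*√13/26) - 213 = -2763/13 - 105*√13/26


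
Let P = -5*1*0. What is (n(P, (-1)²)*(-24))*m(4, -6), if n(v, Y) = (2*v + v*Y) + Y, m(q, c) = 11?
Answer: -264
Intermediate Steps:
P = 0 (P = -5*0 = 0)
n(v, Y) = Y + 2*v + Y*v (n(v, Y) = (2*v + Y*v) + Y = Y + 2*v + Y*v)
(n(P, (-1)²)*(-24))*m(4, -6) = (((-1)² + 2*0 + (-1)²*0)*(-24))*11 = ((1 + 0 + 1*0)*(-24))*11 = ((1 + 0 + 0)*(-24))*11 = (1*(-24))*11 = -24*11 = -264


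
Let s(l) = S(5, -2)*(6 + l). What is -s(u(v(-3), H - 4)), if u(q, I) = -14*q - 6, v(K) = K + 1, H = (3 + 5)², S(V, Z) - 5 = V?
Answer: -280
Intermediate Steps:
S(V, Z) = 5 + V
H = 64 (H = 8² = 64)
v(K) = 1 + K
u(q, I) = -6 - 14*q
s(l) = 60 + 10*l (s(l) = (5 + 5)*(6 + l) = 10*(6 + l) = 60 + 10*l)
-s(u(v(-3), H - 4)) = -(60 + 10*(-6 - 14*(1 - 3))) = -(60 + 10*(-6 - 14*(-2))) = -(60 + 10*(-6 + 28)) = -(60 + 10*22) = -(60 + 220) = -1*280 = -280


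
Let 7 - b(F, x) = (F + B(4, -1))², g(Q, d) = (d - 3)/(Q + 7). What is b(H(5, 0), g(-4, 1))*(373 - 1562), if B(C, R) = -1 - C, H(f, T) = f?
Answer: -8323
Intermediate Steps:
g(Q, d) = (-3 + d)/(7 + Q)
b(F, x) = 7 - (-5 + F)² (b(F, x) = 7 - (F + (-1 - 1*4))² = 7 - (F + (-1 - 4))² = 7 - (F - 5)² = 7 - (-5 + F)²)
b(H(5, 0), g(-4, 1))*(373 - 1562) = (7 - (-5 + 5)²)*(373 - 1562) = (7 - 1*0²)*(-1189) = (7 - 1*0)*(-1189) = (7 + 0)*(-1189) = 7*(-1189) = -8323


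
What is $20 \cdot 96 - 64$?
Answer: $1856$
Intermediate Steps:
$20 \cdot 96 - 64 = 1920 - 64 = 1856$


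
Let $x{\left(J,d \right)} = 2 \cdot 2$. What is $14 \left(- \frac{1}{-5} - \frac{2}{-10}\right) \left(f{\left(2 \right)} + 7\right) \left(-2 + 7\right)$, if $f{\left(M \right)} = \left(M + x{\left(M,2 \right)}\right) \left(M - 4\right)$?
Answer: $-140$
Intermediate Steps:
$x{\left(J,d \right)} = 4$
$f{\left(M \right)} = \left(-4 + M\right) \left(4 + M\right)$ ($f{\left(M \right)} = \left(M + 4\right) \left(M - 4\right) = \left(4 + M\right) \left(-4 + M\right) = \left(-4 + M\right) \left(4 + M\right)$)
$14 \left(- \frac{1}{-5} - \frac{2}{-10}\right) \left(f{\left(2 \right)} + 7\right) \left(-2 + 7\right) = 14 \left(- \frac{1}{-5} - \frac{2}{-10}\right) \left(\left(-16 + 2^{2}\right) + 7\right) \left(-2 + 7\right) = 14 \left(\left(-1\right) \left(- \frac{1}{5}\right) - - \frac{1}{5}\right) \left(\left(-16 + 4\right) + 7\right) 5 = 14 \left(\frac{1}{5} + \frac{1}{5}\right) \left(-12 + 7\right) 5 = 14 \cdot \frac{2}{5} \left(\left(-5\right) 5\right) = \frac{28}{5} \left(-25\right) = -140$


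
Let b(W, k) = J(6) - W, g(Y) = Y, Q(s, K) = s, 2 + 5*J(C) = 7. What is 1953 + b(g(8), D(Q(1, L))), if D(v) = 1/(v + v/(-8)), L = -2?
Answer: 1946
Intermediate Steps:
J(C) = 1 (J(C) = -2/5 + (1/5)*7 = -2/5 + 7/5 = 1)
D(v) = 8/(7*v) (D(v) = 1/(v + v*(-1/8)) = 1/(v - v/8) = 1/(7*v/8) = 8/(7*v))
b(W, k) = 1 - W
1953 + b(g(8), D(Q(1, L))) = 1953 + (1 - 1*8) = 1953 + (1 - 8) = 1953 - 7 = 1946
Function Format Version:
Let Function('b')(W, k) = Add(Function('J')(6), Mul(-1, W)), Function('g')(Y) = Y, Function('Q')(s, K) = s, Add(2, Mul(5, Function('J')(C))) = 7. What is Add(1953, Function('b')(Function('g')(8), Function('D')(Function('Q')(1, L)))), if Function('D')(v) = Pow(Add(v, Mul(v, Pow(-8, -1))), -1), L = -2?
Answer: 1946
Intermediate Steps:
Function('J')(C) = 1 (Function('J')(C) = Add(Rational(-2, 5), Mul(Rational(1, 5), 7)) = Add(Rational(-2, 5), Rational(7, 5)) = 1)
Function('D')(v) = Mul(Rational(8, 7), Pow(v, -1)) (Function('D')(v) = Pow(Add(v, Mul(v, Rational(-1, 8))), -1) = Pow(Add(v, Mul(Rational(-1, 8), v)), -1) = Pow(Mul(Rational(7, 8), v), -1) = Mul(Rational(8, 7), Pow(v, -1)))
Function('b')(W, k) = Add(1, Mul(-1, W))
Add(1953, Function('b')(Function('g')(8), Function('D')(Function('Q')(1, L)))) = Add(1953, Add(1, Mul(-1, 8))) = Add(1953, Add(1, -8)) = Add(1953, -7) = 1946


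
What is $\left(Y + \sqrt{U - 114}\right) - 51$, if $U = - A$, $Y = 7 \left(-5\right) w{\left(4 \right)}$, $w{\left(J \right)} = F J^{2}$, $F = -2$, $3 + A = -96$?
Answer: $1069 + i \sqrt{15} \approx 1069.0 + 3.873 i$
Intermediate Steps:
$A = -99$ ($A = -3 - 96 = -99$)
$w{\left(J \right)} = - 2 J^{2}$
$Y = 1120$ ($Y = 7 \left(-5\right) \left(- 2 \cdot 4^{2}\right) = - 35 \left(\left(-2\right) 16\right) = \left(-35\right) \left(-32\right) = 1120$)
$U = 99$ ($U = \left(-1\right) \left(-99\right) = 99$)
$\left(Y + \sqrt{U - 114}\right) - 51 = \left(1120 + \sqrt{99 - 114}\right) - 51 = \left(1120 + \sqrt{-15}\right) - 51 = \left(1120 + i \sqrt{15}\right) - 51 = 1069 + i \sqrt{15}$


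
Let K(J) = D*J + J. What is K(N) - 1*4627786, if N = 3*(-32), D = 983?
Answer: -4722250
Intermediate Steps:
N = -96
K(J) = 984*J (K(J) = 983*J + J = 984*J)
K(N) - 1*4627786 = 984*(-96) - 1*4627786 = -94464 - 4627786 = -4722250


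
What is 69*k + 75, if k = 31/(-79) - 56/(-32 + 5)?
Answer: 135826/711 ≈ 191.04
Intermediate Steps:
k = 3587/2133 (k = 31*(-1/79) - 56/(-27) = -31/79 - 56*(-1/27) = -31/79 + 56/27 = 3587/2133 ≈ 1.6817)
69*k + 75 = 69*(3587/2133) + 75 = 82501/711 + 75 = 135826/711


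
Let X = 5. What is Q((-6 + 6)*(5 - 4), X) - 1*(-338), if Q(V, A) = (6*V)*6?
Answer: 338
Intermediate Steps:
Q(V, A) = 36*V
Q((-6 + 6)*(5 - 4), X) - 1*(-338) = 36*((-6 + 6)*(5 - 4)) - 1*(-338) = 36*(0*1) + 338 = 36*0 + 338 = 0 + 338 = 338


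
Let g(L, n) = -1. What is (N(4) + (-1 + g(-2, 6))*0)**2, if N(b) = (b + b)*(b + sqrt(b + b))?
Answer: 1536 + 1024*sqrt(2) ≈ 2984.2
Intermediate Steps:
N(b) = 2*b*(b + sqrt(2)*sqrt(b)) (N(b) = (2*b)*(b + sqrt(2*b)) = (2*b)*(b + sqrt(2)*sqrt(b)) = 2*b*(b + sqrt(2)*sqrt(b)))
(N(4) + (-1 + g(-2, 6))*0)**2 = ((2*4**2 + 2*sqrt(2)*4**(3/2)) + (-1 - 1)*0)**2 = ((2*16 + 2*sqrt(2)*8) - 2*0)**2 = ((32 + 16*sqrt(2)) + 0)**2 = (32 + 16*sqrt(2))**2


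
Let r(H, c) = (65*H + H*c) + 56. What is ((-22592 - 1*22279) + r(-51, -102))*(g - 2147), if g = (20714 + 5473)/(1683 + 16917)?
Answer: 71382132586/775 ≈ 9.2106e+7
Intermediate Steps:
r(H, c) = 56 + 65*H + H*c
g = 8729/6200 (g = 26187/18600 = 26187*(1/18600) = 8729/6200 ≈ 1.4079)
((-22592 - 1*22279) + r(-51, -102))*(g - 2147) = ((-22592 - 1*22279) + (56 + 65*(-51) - 51*(-102)))*(8729/6200 - 2147) = ((-22592 - 22279) + (56 - 3315 + 5202))*(-13302671/6200) = (-44871 + 1943)*(-13302671/6200) = -42928*(-13302671/6200) = 71382132586/775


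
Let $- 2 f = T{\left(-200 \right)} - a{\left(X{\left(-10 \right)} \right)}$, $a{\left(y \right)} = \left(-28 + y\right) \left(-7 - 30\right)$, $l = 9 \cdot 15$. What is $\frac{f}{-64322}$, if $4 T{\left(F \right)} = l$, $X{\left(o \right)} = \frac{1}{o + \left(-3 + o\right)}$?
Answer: $- \frac{92355}{11835248} \approx -0.0078034$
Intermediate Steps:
$l = 135$
$X{\left(o \right)} = \frac{1}{-3 + 2 o}$
$a{\left(y \right)} = 1036 - 37 y$ ($a{\left(y \right)} = \left(-28 + y\right) \left(-37\right) = 1036 - 37 y$)
$T{\left(F \right)} = \frac{135}{4}$ ($T{\left(F \right)} = \frac{1}{4} \cdot 135 = \frac{135}{4}$)
$f = \frac{92355}{184}$ ($f = - \frac{\frac{135}{4} - \left(1036 - \frac{37}{-3 + 2 \left(-10\right)}\right)}{2} = - \frac{\frac{135}{4} - \left(1036 - \frac{37}{-3 - 20}\right)}{2} = - \frac{\frac{135}{4} - \left(1036 - \frac{37}{-23}\right)}{2} = - \frac{\frac{135}{4} - \left(1036 - - \frac{37}{23}\right)}{2} = - \frac{\frac{135}{4} - \left(1036 + \frac{37}{23}\right)}{2} = - \frac{\frac{135}{4} - \frac{23865}{23}}{2} = \left(- \frac{1}{2}\right) \left(- \frac{92355}{92}\right) = \frac{92355}{184} \approx 501.93$)
$\frac{f}{-64322} = \frac{92355}{184 \left(-64322\right)} = \frac{92355}{184} \left(- \frac{1}{64322}\right) = - \frac{92355}{11835248}$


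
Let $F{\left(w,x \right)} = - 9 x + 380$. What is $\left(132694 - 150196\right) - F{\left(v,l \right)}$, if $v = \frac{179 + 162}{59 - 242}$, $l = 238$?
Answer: $-15740$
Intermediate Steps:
$v = - \frac{341}{183}$ ($v = \frac{341}{-183} = 341 \left(- \frac{1}{183}\right) = - \frac{341}{183} \approx -1.8634$)
$F{\left(w,x \right)} = 380 - 9 x$
$\left(132694 - 150196\right) - F{\left(v,l \right)} = \left(132694 - 150196\right) - \left(380 - 2142\right) = -17502 - -1762 = -17502 + 1762 = -15740$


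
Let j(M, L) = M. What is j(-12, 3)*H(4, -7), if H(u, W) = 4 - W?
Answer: -132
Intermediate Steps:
j(-12, 3)*H(4, -7) = -12*(4 - 1*(-7)) = -12*(4 + 7) = -12*11 = -132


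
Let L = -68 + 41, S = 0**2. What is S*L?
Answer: 0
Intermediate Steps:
S = 0
L = -27
S*L = 0*(-27) = 0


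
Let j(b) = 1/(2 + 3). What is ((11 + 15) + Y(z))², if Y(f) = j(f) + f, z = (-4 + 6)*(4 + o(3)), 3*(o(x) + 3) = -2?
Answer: 162409/225 ≈ 721.82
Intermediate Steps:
o(x) = -11/3 (o(x) = -3 + (⅓)*(-2) = -3 - ⅔ = -11/3)
z = ⅔ (z = (-4 + 6)*(4 - 11/3) = 2*(⅓) = ⅔ ≈ 0.66667)
j(b) = ⅕ (j(b) = 1/5 = ⅕)
Y(f) = ⅕ + f
((11 + 15) + Y(z))² = ((11 + 15) + (⅕ + ⅔))² = (26 + 13/15)² = (403/15)² = 162409/225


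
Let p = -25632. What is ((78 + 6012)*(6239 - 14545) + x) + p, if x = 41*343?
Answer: -50595109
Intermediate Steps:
x = 14063
((78 + 6012)*(6239 - 14545) + x) + p = ((78 + 6012)*(6239 - 14545) + 14063) - 25632 = (6090*(-8306) + 14063) - 25632 = (-50583540 + 14063) - 25632 = -50569477 - 25632 = -50595109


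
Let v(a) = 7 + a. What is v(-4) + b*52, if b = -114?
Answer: -5925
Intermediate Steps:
v(-4) + b*52 = (7 - 4) - 114*52 = 3 - 5928 = -5925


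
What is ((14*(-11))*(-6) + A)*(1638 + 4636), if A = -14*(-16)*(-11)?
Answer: -9661960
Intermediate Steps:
A = -2464 (A = 224*(-11) = -2464)
((14*(-11))*(-6) + A)*(1638 + 4636) = ((14*(-11))*(-6) - 2464)*(1638 + 4636) = (-154*(-6) - 2464)*6274 = (924 - 2464)*6274 = -1540*6274 = -9661960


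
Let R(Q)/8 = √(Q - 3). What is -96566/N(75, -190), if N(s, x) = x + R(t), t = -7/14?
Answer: 4586885/9081 + 96566*I*√14/9081 ≈ 505.11 + 39.788*I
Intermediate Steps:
t = -½ (t = -7*1/14 = -½ ≈ -0.50000)
R(Q) = 8*√(-3 + Q) (R(Q) = 8*√(Q - 3) = 8*√(-3 + Q))
N(s, x) = x + 4*I*√14 (N(s, x) = x + 8*√(-3 - ½) = x + 8*√(-7/2) = x + 8*(I*√14/2) = x + 4*I*√14)
-96566/N(75, -190) = -96566/(-190 + 4*I*√14)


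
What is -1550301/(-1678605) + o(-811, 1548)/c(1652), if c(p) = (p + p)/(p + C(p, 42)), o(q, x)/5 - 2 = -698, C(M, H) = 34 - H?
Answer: -399932435129/231087955 ≈ -1730.7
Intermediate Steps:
o(q, x) = -3480 (o(q, x) = 10 + 5*(-698) = 10 - 3490 = -3480)
c(p) = 2*p/(-8 + p) (c(p) = (p + p)/(p + (34 - 1*42)) = (2*p)/(p + (34 - 42)) = (2*p)/(p - 8) = (2*p)/(-8 + p) = 2*p/(-8 + p))
-1550301/(-1678605) + o(-811, 1548)/c(1652) = -1550301/(-1678605) - 3480/(2*1652/(-8 + 1652)) = -1550301*(-1/1678605) - 3480/(2*1652/1644) = 516767/559535 - 3480/(2*1652*(1/1644)) = 516767/559535 - 3480/826/411 = 516767/559535 - 3480*411/826 = 516767/559535 - 715140/413 = -399932435129/231087955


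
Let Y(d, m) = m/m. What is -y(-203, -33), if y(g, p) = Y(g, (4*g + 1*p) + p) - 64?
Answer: 63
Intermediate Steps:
Y(d, m) = 1
y(g, p) = -63 (y(g, p) = 1 - 64 = -63)
-y(-203, -33) = -1*(-63) = 63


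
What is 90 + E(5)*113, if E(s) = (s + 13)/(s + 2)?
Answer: 2664/7 ≈ 380.57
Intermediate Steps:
E(s) = (13 + s)/(2 + s)
90 + E(5)*113 = 90 + ((13 + 5)/(2 + 5))*113 = 90 + (18/7)*113 = 90 + 2034/7 = 2664/7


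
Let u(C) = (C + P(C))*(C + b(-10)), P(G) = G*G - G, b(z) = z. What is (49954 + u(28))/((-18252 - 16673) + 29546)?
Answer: -64066/5379 ≈ -11.910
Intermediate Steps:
P(G) = G**2 - G
u(C) = (-10 + C)*(C + C*(-1 + C)) (u(C) = (C + C*(-1 + C))*(C - 10) = (C + C*(-1 + C))*(-10 + C) = (-10 + C)*(C + C*(-1 + C)))
(49954 + u(28))/((-18252 - 16673) + 29546) = (49954 + 28**2*(-10 + 28))/((-18252 - 16673) + 29546) = (49954 + 784*18)/(-34925 + 29546) = (49954 + 14112)/(-5379) = 64066*(-1/5379) = -64066/5379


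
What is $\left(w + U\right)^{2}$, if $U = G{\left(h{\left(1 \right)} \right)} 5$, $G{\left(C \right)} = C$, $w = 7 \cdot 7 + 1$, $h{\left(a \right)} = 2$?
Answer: $3600$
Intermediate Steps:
$w = 50$ ($w = 49 + 1 = 50$)
$U = 10$ ($U = 2 \cdot 5 = 10$)
$\left(w + U\right)^{2} = \left(50 + 10\right)^{2} = 60^{2} = 3600$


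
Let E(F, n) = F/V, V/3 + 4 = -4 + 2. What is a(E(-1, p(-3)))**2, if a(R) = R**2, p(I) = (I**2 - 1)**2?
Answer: 1/104976 ≈ 9.5260e-6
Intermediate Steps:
p(I) = (-1 + I**2)**2
V = -18 (V = -12 + 3*(-4 + 2) = -12 + 3*(-2) = -12 - 6 = -18)
E(F, n) = -F/18 (E(F, n) = F/(-18) = F*(-1/18) = -F/18)
a(E(-1, p(-3)))**2 = ((-1/18*(-1))**2)**2 = ((1/18)**2)**2 = (1/324)**2 = 1/104976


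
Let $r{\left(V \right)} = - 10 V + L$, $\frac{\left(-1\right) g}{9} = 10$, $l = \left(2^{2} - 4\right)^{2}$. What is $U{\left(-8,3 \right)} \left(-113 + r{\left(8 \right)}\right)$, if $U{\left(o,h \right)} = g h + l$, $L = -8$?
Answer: $54270$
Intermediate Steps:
$l = 0$ ($l = \left(4 - 4\right)^{2} = 0^{2} = 0$)
$g = -90$ ($g = \left(-9\right) 10 = -90$)
$U{\left(o,h \right)} = - 90 h$ ($U{\left(o,h \right)} = - 90 h + 0 = - 90 h$)
$r{\left(V \right)} = -8 - 10 V$ ($r{\left(V \right)} = - 10 V - 8 = -8 - 10 V$)
$U{\left(-8,3 \right)} \left(-113 + r{\left(8 \right)}\right) = \left(-90\right) 3 \left(-113 - 88\right) = - 270 \left(-113 - 88\right) = \left(-270\right) \left(-201\right) = 54270$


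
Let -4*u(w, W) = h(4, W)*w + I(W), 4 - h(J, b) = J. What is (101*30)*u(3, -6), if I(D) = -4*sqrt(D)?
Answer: 3030*I*sqrt(6) ≈ 7422.0*I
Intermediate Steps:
h(J, b) = 4 - J
u(w, W) = sqrt(W) (u(w, W) = -((4 - 1*4)*w - 4*sqrt(W))/4 = -((4 - 4)*w - 4*sqrt(W))/4 = -(0*w - 4*sqrt(W))/4 = -(0 - 4*sqrt(W))/4 = -(-1)*sqrt(W) = sqrt(W))
(101*30)*u(3, -6) = (101*30)*sqrt(-6) = 3030*(I*sqrt(6)) = 3030*I*sqrt(6)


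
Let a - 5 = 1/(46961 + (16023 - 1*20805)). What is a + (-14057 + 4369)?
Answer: -408419256/42179 ≈ -9683.0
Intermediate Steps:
a = 210896/42179 (a = 5 + 1/(46961 + (16023 - 1*20805)) = 5 + 1/(46961 + (16023 - 20805)) = 5 + 1/(46961 - 4782) = 5 + 1/42179 = 210896/42179 ≈ 5.0000)
a + (-14057 + 4369) = 210896/42179 + (-14057 + 4369) = 210896/42179 - 9688 = -408419256/42179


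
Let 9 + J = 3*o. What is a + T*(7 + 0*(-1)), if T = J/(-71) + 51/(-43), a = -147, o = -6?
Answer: -466011/3053 ≈ -152.64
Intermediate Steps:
J = -27 (J = -9 + 3*(-6) = -9 - 18 = -27)
T = -2460/3053 (T = -27/(-71) + 51/(-43) = -27*(-1/71) + 51*(-1/43) = 27/71 - 51/43 = -2460/3053 ≈ -0.80577)
a + T*(7 + 0*(-1)) = -147 - 2460*(7 + 0*(-1))/3053 = -147 - 2460*(7 + 0)/3053 = -147 - 2460/3053*7 = -147 - 17220/3053 = -466011/3053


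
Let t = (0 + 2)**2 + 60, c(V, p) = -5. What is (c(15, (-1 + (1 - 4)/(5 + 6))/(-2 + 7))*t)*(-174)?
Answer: 55680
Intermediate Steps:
t = 64 (t = 2**2 + 60 = 4 + 60 = 64)
(c(15, (-1 + (1 - 4)/(5 + 6))/(-2 + 7))*t)*(-174) = -5*64*(-174) = -320*(-174) = 55680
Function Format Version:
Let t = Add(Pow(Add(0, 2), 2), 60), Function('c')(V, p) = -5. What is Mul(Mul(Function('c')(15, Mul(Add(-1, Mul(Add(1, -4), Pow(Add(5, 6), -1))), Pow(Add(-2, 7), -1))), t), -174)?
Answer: 55680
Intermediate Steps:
t = 64 (t = Add(Pow(2, 2), 60) = Add(4, 60) = 64)
Mul(Mul(Function('c')(15, Mul(Add(-1, Mul(Add(1, -4), Pow(Add(5, 6), -1))), Pow(Add(-2, 7), -1))), t), -174) = Mul(Mul(-5, 64), -174) = Mul(-320, -174) = 55680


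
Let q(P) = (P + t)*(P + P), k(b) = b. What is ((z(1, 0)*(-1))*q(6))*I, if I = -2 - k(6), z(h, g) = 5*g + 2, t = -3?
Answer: 576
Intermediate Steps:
z(h, g) = 2 + 5*g
I = -8 (I = -2 - 1*6 = -2 - 6 = -8)
q(P) = 2*P*(-3 + P) (q(P) = (P - 3)*(P + P) = (-3 + P)*(2*P) = 2*P*(-3 + P))
((z(1, 0)*(-1))*q(6))*I = (((2 + 5*0)*(-1))*(2*6*(-3 + 6)))*(-8) = (((2 + 0)*(-1))*(2*6*3))*(-8) = ((2*(-1))*36)*(-8) = -2*36*(-8) = -72*(-8) = 576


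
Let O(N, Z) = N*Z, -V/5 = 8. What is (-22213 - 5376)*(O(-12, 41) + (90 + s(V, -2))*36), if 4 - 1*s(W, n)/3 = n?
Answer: -93692244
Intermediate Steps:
V = -40 (V = -5*8 = -40)
s(W, n) = 12 - 3*n
(-22213 - 5376)*(O(-12, 41) + (90 + s(V, -2))*36) = (-22213 - 5376)*(-12*41 + (90 + (12 - 3*(-2)))*36) = -27589*(-492 + (90 + (12 + 6))*36) = -27589*(-492 + (90 + 18)*36) = -27589*(-492 + 108*36) = -27589*(-492 + 3888) = -27589*3396 = -93692244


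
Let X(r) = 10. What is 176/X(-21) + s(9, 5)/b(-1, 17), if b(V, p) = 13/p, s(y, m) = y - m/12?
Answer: 22483/780 ≈ 28.824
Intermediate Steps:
s(y, m) = y - m/12
176/X(-21) + s(9, 5)/b(-1, 17) = 176/10 + (9 - 1/12*5)/((13/17)) = 176*(⅒) + (9 - 5/12)/((13*(1/17))) = 88/5 + 103/(12*(13/17)) = 88/5 + (103/12)*(17/13) = 88/5 + 1751/156 = 22483/780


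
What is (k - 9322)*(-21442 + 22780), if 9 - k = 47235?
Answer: -75661224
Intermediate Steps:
k = -47226 (k = 9 - 1*47235 = 9 - 47235 = -47226)
(k - 9322)*(-21442 + 22780) = (-47226 - 9322)*(-21442 + 22780) = -56548*1338 = -75661224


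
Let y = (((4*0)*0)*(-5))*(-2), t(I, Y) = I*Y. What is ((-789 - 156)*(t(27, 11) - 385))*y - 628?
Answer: -628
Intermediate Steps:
y = 0 (y = ((0*0)*(-5))*(-2) = (0*(-5))*(-2) = 0*(-2) = 0)
((-789 - 156)*(t(27, 11) - 385))*y - 628 = ((-789 - 156)*(27*11 - 385))*0 - 628 = -945*(297 - 385)*0 - 628 = -945*(-88)*0 - 628 = 83160*0 - 628 = 0 - 628 = -628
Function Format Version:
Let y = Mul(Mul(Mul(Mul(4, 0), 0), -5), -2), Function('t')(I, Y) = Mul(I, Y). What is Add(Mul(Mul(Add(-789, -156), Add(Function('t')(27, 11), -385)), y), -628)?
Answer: -628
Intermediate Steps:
y = 0 (y = Mul(Mul(Mul(0, 0), -5), -2) = Mul(Mul(0, -5), -2) = Mul(0, -2) = 0)
Add(Mul(Mul(Add(-789, -156), Add(Function('t')(27, 11), -385)), y), -628) = Add(Mul(Mul(Add(-789, -156), Add(Mul(27, 11), -385)), 0), -628) = Add(Mul(Mul(-945, Add(297, -385)), 0), -628) = Add(Mul(Mul(-945, -88), 0), -628) = Add(Mul(83160, 0), -628) = Add(0, -628) = -628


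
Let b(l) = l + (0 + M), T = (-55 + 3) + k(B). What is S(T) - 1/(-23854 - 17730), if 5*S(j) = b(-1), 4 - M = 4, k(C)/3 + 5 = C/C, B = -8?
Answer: -41579/207920 ≈ -0.19998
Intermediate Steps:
k(C) = -12 (k(C) = -15 + 3*(C/C) = -15 + 3*1 = -15 + 3 = -12)
M = 0 (M = 4 - 1*4 = 4 - 4 = 0)
T = -64 (T = (-55 + 3) - 12 = -52 - 12 = -64)
b(l) = l (b(l) = l + (0 + 0) = l + 0 = l)
S(j) = -⅕ (S(j) = (⅕)*(-1) = -⅕)
S(T) - 1/(-23854 - 17730) = -⅕ - 1/(-23854 - 17730) = -⅕ - 1/(-41584) = -⅕ - 1*(-1/41584) = -⅕ + 1/41584 = -41579/207920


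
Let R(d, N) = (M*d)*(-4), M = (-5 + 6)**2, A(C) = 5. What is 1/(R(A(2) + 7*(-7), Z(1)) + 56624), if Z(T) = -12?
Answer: 1/56800 ≈ 1.7606e-5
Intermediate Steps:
M = 1 (M = 1**2 = 1)
R(d, N) = -4*d (R(d, N) = (1*d)*(-4) = d*(-4) = -4*d)
1/(R(A(2) + 7*(-7), Z(1)) + 56624) = 1/(-4*(5 + 7*(-7)) + 56624) = 1/(-4*(5 - 49) + 56624) = 1/(-4*(-44) + 56624) = 1/(176 + 56624) = 1/56800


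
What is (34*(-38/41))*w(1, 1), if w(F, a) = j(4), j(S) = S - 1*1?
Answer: -3876/41 ≈ -94.537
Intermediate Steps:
j(S) = -1 + S (j(S) = S - 1 = -1 + S)
w(F, a) = 3 (w(F, a) = -1 + 4 = 3)
(34*(-38/41))*w(1, 1) = (34*(-38/41))*3 = -1292/41*3 = -3876/41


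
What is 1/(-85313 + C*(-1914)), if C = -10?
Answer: -1/66173 ≈ -1.5112e-5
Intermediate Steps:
1/(-85313 + C*(-1914)) = 1/(-85313 - 10*(-1914)) = 1/(-85313 + 19140) = 1/(-66173) = -1/66173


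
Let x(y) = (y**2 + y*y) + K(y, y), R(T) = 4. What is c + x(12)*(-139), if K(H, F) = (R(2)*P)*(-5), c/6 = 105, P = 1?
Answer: -36622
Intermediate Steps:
c = 630 (c = 6*105 = 630)
K(H, F) = -20 (K(H, F) = (4*1)*(-5) = 4*(-5) = -20)
x(y) = -20 + 2*y**2 (x(y) = (y**2 + y*y) - 20 = (y**2 + y**2) - 20 = 2*y**2 - 20 = -20 + 2*y**2)
c + x(12)*(-139) = 630 + (-20 + 2*12**2)*(-139) = 630 + (-20 + 2*144)*(-139) = 630 + (-20 + 288)*(-139) = 630 + 268*(-139) = 630 - 37252 = -36622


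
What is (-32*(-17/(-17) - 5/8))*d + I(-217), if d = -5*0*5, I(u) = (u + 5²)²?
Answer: 36864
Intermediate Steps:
I(u) = (25 + u)² (I(u) = (u + 25)² = (25 + u)²)
d = 0 (d = 0*5 = 0)
(-32*(-17/(-17) - 5/8))*d + I(-217) = -32*(-17/(-17) - 5/8)*0 + (25 - 217)² = -32*(-17*(-1/17) - 5*⅛)*0 + (-192)² = -32*(1 - 5/8)*0 + 36864 = -32*3/8*0 + 36864 = -12*0 + 36864 = 0 + 36864 = 36864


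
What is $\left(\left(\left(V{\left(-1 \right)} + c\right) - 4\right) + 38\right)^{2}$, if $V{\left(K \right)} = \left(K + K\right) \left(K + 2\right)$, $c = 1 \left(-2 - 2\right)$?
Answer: $784$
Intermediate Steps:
$c = -4$ ($c = 1 \left(-4\right) = -4$)
$V{\left(K \right)} = 2 K \left(2 + K\right)$
$\left(\left(\left(V{\left(-1 \right)} + c\right) - 4\right) + 38\right)^{2} = \left(\left(\left(2 \left(-1\right) \left(2 - 1\right) - 4\right) - 4\right) + 38\right)^{2} = \left(\left(\left(2 \left(-1\right) 1 - 4\right) - 4\right) + 38\right)^{2} = \left(\left(\left(-2 - 4\right) - 4\right) + 38\right)^{2} = \left(\left(-6 - 4\right) + 38\right)^{2} = \left(-10 + 38\right)^{2} = 28^{2} = 784$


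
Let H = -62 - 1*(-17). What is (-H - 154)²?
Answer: 11881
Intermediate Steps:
H = -45 (H = -62 + 17 = -45)
(-H - 154)² = (-1*(-45) - 154)² = (45 - 154)² = (-109)² = 11881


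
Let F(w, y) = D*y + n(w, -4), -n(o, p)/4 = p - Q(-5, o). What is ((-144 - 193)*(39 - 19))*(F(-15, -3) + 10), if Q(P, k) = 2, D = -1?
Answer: -249380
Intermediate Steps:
n(o, p) = 8 - 4*p (n(o, p) = -4*(p - 1*2) = -4*(p - 2) = -4*(-2 + p) = 8 - 4*p)
F(w, y) = 24 - y (F(w, y) = -y + (8 - 4*(-4)) = -y + (8 + 16) = -y + 24 = 24 - y)
((-144 - 193)*(39 - 19))*(F(-15, -3) + 10) = ((-144 - 193)*(39 - 19))*((24 - 1*(-3)) + 10) = (-337*20)*((24 + 3) + 10) = -6740*(27 + 10) = -6740*37 = -249380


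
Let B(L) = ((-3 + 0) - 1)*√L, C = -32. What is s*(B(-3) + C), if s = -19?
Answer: 608 + 76*I*√3 ≈ 608.0 + 131.64*I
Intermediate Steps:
B(L) = -4*√L (B(L) = (-3 - 1)*√L = -4*√L)
s*(B(-3) + C) = -19*(-4*I*√3 - 32) = -19*(-32 - 4*I*√3) = 608 + 76*I*√3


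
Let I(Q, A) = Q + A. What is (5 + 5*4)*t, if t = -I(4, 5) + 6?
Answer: -75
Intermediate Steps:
I(Q, A) = A + Q
t = -3 (t = -(5 + 4) + 6 = -1*9 + 6 = -9 + 6 = -3)
(5 + 5*4)*t = (5 + 5*4)*(-3) = (5 + 20)*(-3) = 25*(-3) = -75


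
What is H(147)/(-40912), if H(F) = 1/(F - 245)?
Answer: 1/4009376 ≈ 2.4942e-7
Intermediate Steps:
H(F) = 1/(-245 + F)
H(147)/(-40912) = 1/((-245 + 147)*(-40912)) = -1/40912/(-98) = -1/98*(-1/40912) = 1/4009376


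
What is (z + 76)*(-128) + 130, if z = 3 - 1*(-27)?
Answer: -13438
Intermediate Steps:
z = 30 (z = 3 + 27 = 30)
(z + 76)*(-128) + 130 = (30 + 76)*(-128) + 130 = 106*(-128) + 130 = -13568 + 130 = -13438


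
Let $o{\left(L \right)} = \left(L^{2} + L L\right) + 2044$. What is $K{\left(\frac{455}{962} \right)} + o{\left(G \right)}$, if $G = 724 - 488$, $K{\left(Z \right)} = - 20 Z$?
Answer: $\frac{4196782}{37} \approx 1.1343 \cdot 10^{5}$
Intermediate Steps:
$G = 236$ ($G = 724 - 488 = 236$)
$o{\left(L \right)} = 2044 + 2 L^{2}$ ($o{\left(L \right)} = \left(L^{2} + L^{2}\right) + 2044 = 2 L^{2} + 2044 = 2044 + 2 L^{2}$)
$K{\left(\frac{455}{962} \right)} + o{\left(G \right)} = - 20 \cdot \frac{455}{962} + \left(2044 + 2 \cdot 236^{2}\right) = - 20 \cdot 455 \cdot \frac{1}{962} + \left(2044 + 2 \cdot 55696\right) = \left(-20\right) \frac{35}{74} + \left(2044 + 111392\right) = - \frac{350}{37} + 113436 = \frac{4196782}{37}$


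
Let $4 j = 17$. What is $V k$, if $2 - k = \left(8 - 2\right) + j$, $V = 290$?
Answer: $- \frac{4785}{2} \approx -2392.5$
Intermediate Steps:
$j = \frac{17}{4}$ ($j = \frac{1}{4} \cdot 17 = \frac{17}{4} \approx 4.25$)
$k = - \frac{33}{4}$ ($k = 2 - \left(\left(8 - 2\right) + \frac{17}{4}\right) = 2 - \left(6 + \frac{17}{4}\right) = 2 - \frac{41}{4} = - \frac{33}{4} \approx -8.25$)
$V k = 290 \left(- \frac{33}{4}\right) = - \frac{4785}{2}$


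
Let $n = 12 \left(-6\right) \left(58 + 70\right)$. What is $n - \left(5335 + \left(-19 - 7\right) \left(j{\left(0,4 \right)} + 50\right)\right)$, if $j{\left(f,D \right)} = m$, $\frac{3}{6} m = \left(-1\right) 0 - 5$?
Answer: $-13511$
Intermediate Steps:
$m = -10$ ($m = 2 \left(\left(-1\right) 0 - 5\right) = 2 \left(0 - 5\right) = 2 \left(-5\right) = -10$)
$j{\left(f,D \right)} = -10$
$n = -9216$ ($n = \left(-72\right) 128 = -9216$)
$n - \left(5335 + \left(-19 - 7\right) \left(j{\left(0,4 \right)} + 50\right)\right) = -9216 - \left(5335 + \left(-19 - 7\right) \left(-10 + 50\right)\right) = -9216 - \left(5335 - 1040\right) = -9216 - 4295 = -13511$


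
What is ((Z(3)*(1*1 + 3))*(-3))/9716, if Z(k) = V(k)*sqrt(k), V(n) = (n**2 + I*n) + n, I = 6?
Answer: -90*sqrt(3)/2429 ≈ -0.064176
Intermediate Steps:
V(n) = n**2 + 7*n (V(n) = (n**2 + 6*n) + n = n**2 + 7*n)
Z(k) = k**(3/2)*(7 + k) (Z(k) = (k*(7 + k))*sqrt(k) = k**(3/2)*(7 + k))
((Z(3)*(1*1 + 3))*(-3))/9716 = (((3**(3/2)*(7 + 3))*(1*1 + 3))*(-3))/9716 = ((((3*sqrt(3))*10)*(1 + 3))*(-3))*(1/9716) = (((30*sqrt(3))*4)*(-3))*(1/9716) = ((120*sqrt(3))*(-3))*(1/9716) = -360*sqrt(3)*(1/9716) = -90*sqrt(3)/2429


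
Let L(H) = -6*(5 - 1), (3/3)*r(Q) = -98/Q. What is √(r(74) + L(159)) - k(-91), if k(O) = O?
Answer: 91 + I*√34669/37 ≈ 91.0 + 5.0323*I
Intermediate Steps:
r(Q) = -98/Q
L(H) = -24 (L(H) = -6*4 = -24)
√(r(74) + L(159)) - k(-91) = √(-98/74 - 24) - 1*(-91) = √(-98*1/74 - 24) + 91 = √(-49/37 - 24) + 91 = √(-937/37) + 91 = I*√34669/37 + 91 = 91 + I*√34669/37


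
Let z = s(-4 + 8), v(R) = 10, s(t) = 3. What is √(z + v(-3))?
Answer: √13 ≈ 3.6056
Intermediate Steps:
z = 3
√(z + v(-3)) = √(3 + 10) = √13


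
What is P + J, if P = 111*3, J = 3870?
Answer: 4203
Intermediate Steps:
P = 333
P + J = 333 + 3870 = 4203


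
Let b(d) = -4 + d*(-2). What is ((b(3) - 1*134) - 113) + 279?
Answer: 22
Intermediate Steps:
b(d) = -4 - 2*d
((b(3) - 1*134) - 113) + 279 = (((-4 - 2*3) - 1*134) - 113) + 279 = (((-4 - 6) - 134) - 113) + 279 = ((-10 - 134) - 113) + 279 = (-144 - 113) + 279 = -257 + 279 = 22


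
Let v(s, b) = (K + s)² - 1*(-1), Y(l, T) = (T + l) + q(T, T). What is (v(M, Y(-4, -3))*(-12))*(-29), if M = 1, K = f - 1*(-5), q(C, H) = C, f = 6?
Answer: 50460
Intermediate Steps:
K = 11 (K = 6 - 1*(-5) = 6 + 5 = 11)
Y(l, T) = l + 2*T (Y(l, T) = (T + l) + T = l + 2*T)
v(s, b) = 1 + (11 + s)² (v(s, b) = (11 + s)² - 1*(-1) = (11 + s)² + 1 = 1 + (11 + s)²)
(v(M, Y(-4, -3))*(-12))*(-29) = ((1 + (11 + 1)²)*(-12))*(-29) = ((1 + 12²)*(-12))*(-29) = ((1 + 144)*(-12))*(-29) = (145*(-12))*(-29) = -1740*(-29) = 50460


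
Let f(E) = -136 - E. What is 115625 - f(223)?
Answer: 115984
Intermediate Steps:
115625 - f(223) = 115625 - (-136 - 1*223) = 115625 - (-136 - 223) = 115625 - 1*(-359) = 115625 + 359 = 115984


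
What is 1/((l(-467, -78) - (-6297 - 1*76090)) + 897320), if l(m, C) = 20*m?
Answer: 1/970367 ≈ 1.0305e-6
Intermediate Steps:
1/((l(-467, -78) - (-6297 - 1*76090)) + 897320) = 1/((20*(-467) - (-6297 - 1*76090)) + 897320) = 1/((-9340 - (-6297 - 76090)) + 897320) = 1/((-9340 - 1*(-82387)) + 897320) = 1/((-9340 + 82387) + 897320) = 1/(73047 + 897320) = 1/970367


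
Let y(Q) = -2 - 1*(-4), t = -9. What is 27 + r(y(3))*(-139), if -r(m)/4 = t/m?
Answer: -2475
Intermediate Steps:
y(Q) = 2 (y(Q) = -2 + 4 = 2)
r(m) = 36/m (r(m) = -(-36)/m = 36/m)
27 + r(y(3))*(-139) = 27 + (36/2)*(-139) = 27 + (36*(½))*(-139) = 27 + 18*(-139) = 27 - 2502 = -2475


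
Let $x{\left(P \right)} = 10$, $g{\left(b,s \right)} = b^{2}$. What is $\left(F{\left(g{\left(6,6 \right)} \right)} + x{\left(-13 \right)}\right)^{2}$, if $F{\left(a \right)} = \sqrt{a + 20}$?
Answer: $156 + 40 \sqrt{14} \approx 305.67$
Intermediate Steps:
$F{\left(a \right)} = \sqrt{20 + a}$
$\left(F{\left(g{\left(6,6 \right)} \right)} + x{\left(-13 \right)}\right)^{2} = \left(\sqrt{20 + 6^{2}} + 10\right)^{2} = \left(\sqrt{20 + 36} + 10\right)^{2} = \left(\sqrt{56} + 10\right)^{2} = \left(2 \sqrt{14} + 10\right)^{2} = \left(10 + 2 \sqrt{14}\right)^{2}$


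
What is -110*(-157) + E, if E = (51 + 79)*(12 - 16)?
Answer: 16750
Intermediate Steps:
E = -520 (E = 130*(-4) = -520)
-110*(-157) + E = -110*(-157) - 520 = 17270 - 520 = 16750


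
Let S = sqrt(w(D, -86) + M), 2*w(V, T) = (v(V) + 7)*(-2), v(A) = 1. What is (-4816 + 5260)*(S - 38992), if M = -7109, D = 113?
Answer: -17312448 + 444*I*sqrt(7117) ≈ -1.7312e+7 + 37457.0*I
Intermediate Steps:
w(V, T) = -8 (w(V, T) = ((1 + 7)*(-2))/2 = (8*(-2))/2 = (1/2)*(-16) = -8)
S = I*sqrt(7117) (S = sqrt(-8 - 7109) = sqrt(-7117) = I*sqrt(7117) ≈ 84.362*I)
(-4816 + 5260)*(S - 38992) = (-4816 + 5260)*(I*sqrt(7117) - 38992) = 444*(-38992 + I*sqrt(7117)) = -17312448 + 444*I*sqrt(7117)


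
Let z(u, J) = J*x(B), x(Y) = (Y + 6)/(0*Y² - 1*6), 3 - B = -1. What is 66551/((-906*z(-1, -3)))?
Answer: -66551/4530 ≈ -14.691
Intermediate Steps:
B = 4 (B = 3 - 1*(-1) = 3 + 1 = 4)
x(Y) = -1 - Y/6 (x(Y) = (6 + Y)/(0 - 6) = (6 + Y)/(-6) = (6 + Y)*(-⅙) = -1 - Y/6)
z(u, J) = -5*J/3 (z(u, J) = J*(-1 - ⅙*4) = J*(-1 - ⅔) = J*(-5/3) = -5*J/3)
66551/((-906*z(-1, -3))) = 66551/((-(-1510)*(-3))) = 66551/((-906*5)) = 66551/(-4530) = 66551*(-1/4530) = -66551/4530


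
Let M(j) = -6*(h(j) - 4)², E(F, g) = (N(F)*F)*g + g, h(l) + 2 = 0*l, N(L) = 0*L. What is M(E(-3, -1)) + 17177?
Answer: 16961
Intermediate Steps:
N(L) = 0
h(l) = -2 (h(l) = -2 + 0*l = -2 + 0 = -2)
E(F, g) = g (E(F, g) = (0*F)*g + g = 0*g + g = 0 + g = g)
M(j) = -216 (M(j) = -6*(-2 - 4)² = -6*(-6)² = -6*36 = -216)
M(E(-3, -1)) + 17177 = -216 + 17177 = 16961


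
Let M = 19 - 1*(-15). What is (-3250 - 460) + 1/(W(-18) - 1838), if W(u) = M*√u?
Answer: -6305242379/1699526 - 51*I*√2/1699526 ≈ -3710.0 - 4.2438e-5*I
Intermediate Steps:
M = 34 (M = 19 + 15 = 34)
W(u) = 34*√u
(-3250 - 460) + 1/(W(-18) - 1838) = (-3250 - 460) + 1/(34*√(-18) - 1838) = -3710 + 1/(34*(3*I*√2) - 1838) = -3710 + 1/(102*I*√2 - 1838) = -3710 + 1/(-1838 + 102*I*√2)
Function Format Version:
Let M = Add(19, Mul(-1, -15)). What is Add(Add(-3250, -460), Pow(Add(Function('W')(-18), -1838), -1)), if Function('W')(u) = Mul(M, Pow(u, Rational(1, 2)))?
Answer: Add(Rational(-6305242379, 1699526), Mul(Rational(-51, 1699526), I, Pow(2, Rational(1, 2)))) ≈ Add(-3710.0, Mul(-4.2438e-5, I))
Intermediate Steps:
M = 34 (M = Add(19, 15) = 34)
Function('W')(u) = Mul(34, Pow(u, Rational(1, 2)))
Add(Add(-3250, -460), Pow(Add(Function('W')(-18), -1838), -1)) = Add(Add(-3250, -460), Pow(Add(Mul(34, Pow(-18, Rational(1, 2))), -1838), -1)) = Add(-3710, Pow(Add(Mul(34, Mul(3, I, Pow(2, Rational(1, 2)))), -1838), -1)) = Add(-3710, Pow(Add(Mul(102, I, Pow(2, Rational(1, 2))), -1838), -1)) = Add(-3710, Pow(Add(-1838, Mul(102, I, Pow(2, Rational(1, 2)))), -1))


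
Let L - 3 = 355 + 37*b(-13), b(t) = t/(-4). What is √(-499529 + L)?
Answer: I*√1996203/2 ≈ 706.44*I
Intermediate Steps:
b(t) = -t/4 (b(t) = t*(-¼) = -t/4)
L = 1913/4 (L = 3 + (355 + 37*(-¼*(-13))) = 3 + (355 + 37*(13/4)) = 3 + (355 + 481/4) = 3 + 1901/4 = 1913/4 ≈ 478.25)
√(-499529 + L) = √(-499529 + 1913/4) = √(-1996203/4) = I*√1996203/2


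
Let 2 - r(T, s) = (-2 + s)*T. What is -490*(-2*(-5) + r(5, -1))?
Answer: -13230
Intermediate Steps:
r(T, s) = 2 - T*(-2 + s) (r(T, s) = 2 - (-2 + s)*T = 2 - T*(-2 + s))
-490*(-2*(-5) + r(5, -1)) = -490*(-2*(-5) + (2 + 2*5 - 1*5*(-1))) = -490*(10 + (2 + 10 + 5)) = -490*(10 + 17) = -490*27 = -13230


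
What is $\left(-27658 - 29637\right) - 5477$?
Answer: $-62772$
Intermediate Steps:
$\left(-27658 - 29637\right) - 5477 = -57295 - 5477 = -62772$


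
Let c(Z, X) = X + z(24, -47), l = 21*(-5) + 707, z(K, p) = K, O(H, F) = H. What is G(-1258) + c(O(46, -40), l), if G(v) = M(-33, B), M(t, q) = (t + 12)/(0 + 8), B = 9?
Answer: 4987/8 ≈ 623.38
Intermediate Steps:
M(t, q) = 3/2 + t/8 (M(t, q) = (12 + t)/8 = (12 + t)*(1/8) = 3/2 + t/8)
G(v) = -21/8 (G(v) = 3/2 + (1/8)*(-33) = 3/2 - 33/8 = -21/8)
l = 602 (l = -105 + 707 = 602)
c(Z, X) = 24 + X (c(Z, X) = X + 24 = 24 + X)
G(-1258) + c(O(46, -40), l) = -21/8 + (24 + 602) = -21/8 + 626 = 4987/8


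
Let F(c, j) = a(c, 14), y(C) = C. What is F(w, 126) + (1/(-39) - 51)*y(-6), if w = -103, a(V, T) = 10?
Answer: 4110/13 ≈ 316.15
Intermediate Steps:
F(c, j) = 10
F(w, 126) + (1/(-39) - 51)*y(-6) = 10 + (1/(-39) - 51)*(-6) = 10 + (-1/39 - 51)*(-6) = 10 - 1990/39*(-6) = 10 + 3980/13 = 4110/13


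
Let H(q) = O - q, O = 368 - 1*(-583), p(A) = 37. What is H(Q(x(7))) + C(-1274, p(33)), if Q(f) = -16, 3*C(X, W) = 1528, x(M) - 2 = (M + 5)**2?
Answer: 4429/3 ≈ 1476.3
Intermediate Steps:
O = 951 (O = 368 + 583 = 951)
x(M) = 2 + (5 + M)**2 (x(M) = 2 + (M + 5)**2 = 2 + (5 + M)**2)
C(X, W) = 1528/3 (C(X, W) = (1/3)*1528 = 1528/3)
H(q) = 951 - q
H(Q(x(7))) + C(-1274, p(33)) = (951 - 1*(-16)) + 1528/3 = (951 + 16) + 1528/3 = 967 + 1528/3 = 4429/3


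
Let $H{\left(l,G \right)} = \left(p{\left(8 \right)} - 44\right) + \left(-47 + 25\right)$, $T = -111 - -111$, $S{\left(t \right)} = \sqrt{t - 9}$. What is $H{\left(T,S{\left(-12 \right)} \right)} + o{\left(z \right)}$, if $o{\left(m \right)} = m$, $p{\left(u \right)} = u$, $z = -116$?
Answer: $-174$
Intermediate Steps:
$S{\left(t \right)} = \sqrt{-9 + t}$
$T = 0$ ($T = -111 + 111 = 0$)
$H{\left(l,G \right)} = -58$ ($H{\left(l,G \right)} = \left(8 - 44\right) + \left(-47 + 25\right) = \left(8 - 44\right) - 22 = -36 - 22 = -58$)
$H{\left(T,S{\left(-12 \right)} \right)} + o{\left(z \right)} = -58 - 116 = -174$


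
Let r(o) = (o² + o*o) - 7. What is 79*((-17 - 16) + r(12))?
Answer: 19592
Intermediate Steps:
r(o) = -7 + 2*o² (r(o) = (o² + o²) - 7 = 2*o² - 7 = -7 + 2*o²)
79*((-17 - 16) + r(12)) = 79*((-17 - 16) + (-7 + 2*12²)) = 79*(-33 + (-7 + 2*144)) = 79*(-33 + (-7 + 288)) = 79*(-33 + 281) = 79*248 = 19592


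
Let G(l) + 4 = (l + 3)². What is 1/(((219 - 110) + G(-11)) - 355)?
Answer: -1/186 ≈ -0.0053763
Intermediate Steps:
G(l) = -4 + (3 + l)² (G(l) = -4 + (l + 3)² = -4 + (3 + l)²)
1/(((219 - 110) + G(-11)) - 355) = 1/(((219 - 110) + (-4 + (3 - 11)²)) - 355) = 1/((109 + (-4 + (-8)²)) - 355) = 1/((109 + (-4 + 64)) - 355) = 1/((109 + 60) - 355) = 1/(169 - 355) = 1/(-186) = -1/186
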